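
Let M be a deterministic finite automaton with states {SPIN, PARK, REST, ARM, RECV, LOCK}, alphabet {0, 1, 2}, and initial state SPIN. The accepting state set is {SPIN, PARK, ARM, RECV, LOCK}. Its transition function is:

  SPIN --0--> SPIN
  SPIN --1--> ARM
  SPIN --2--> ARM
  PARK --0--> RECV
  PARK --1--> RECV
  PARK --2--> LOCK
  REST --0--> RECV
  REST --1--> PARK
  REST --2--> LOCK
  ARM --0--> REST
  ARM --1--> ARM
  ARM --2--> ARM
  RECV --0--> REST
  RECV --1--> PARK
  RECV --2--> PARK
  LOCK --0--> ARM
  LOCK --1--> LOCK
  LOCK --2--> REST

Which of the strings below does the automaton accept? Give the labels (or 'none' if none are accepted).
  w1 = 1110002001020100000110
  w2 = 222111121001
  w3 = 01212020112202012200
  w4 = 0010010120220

w1: Trace: SPIN -1-> ARM -1-> ARM -1-> ARM -0-> REST -0-> RECV -0-> REST -2-> LOCK -0-> ARM -0-> REST -1-> PARK -0-> RECV -2-> PARK -0-> RECV -1-> PARK -0-> RECV -0-> REST -0-> RECV -0-> REST -0-> RECV -1-> PARK -1-> RECV -0-> REST  → end REST, rejected
w2: Trace: SPIN -2-> ARM -2-> ARM -2-> ARM -1-> ARM -1-> ARM -1-> ARM -1-> ARM -2-> ARM -1-> ARM -0-> REST -0-> RECV -1-> PARK  → end PARK, accepted
w3: Trace: SPIN -0-> SPIN -1-> ARM -2-> ARM -1-> ARM -2-> ARM -0-> REST -2-> LOCK -0-> ARM -1-> ARM -1-> ARM -2-> ARM -2-> ARM -0-> REST -2-> LOCK -0-> ARM -1-> ARM -2-> ARM -2-> ARM -0-> REST -0-> RECV  → end RECV, accepted
w4: Trace: SPIN -0-> SPIN -0-> SPIN -1-> ARM -0-> REST -0-> RECV -1-> PARK -0-> RECV -1-> PARK -2-> LOCK -0-> ARM -2-> ARM -2-> ARM -0-> REST  → end REST, rejected

w2, w3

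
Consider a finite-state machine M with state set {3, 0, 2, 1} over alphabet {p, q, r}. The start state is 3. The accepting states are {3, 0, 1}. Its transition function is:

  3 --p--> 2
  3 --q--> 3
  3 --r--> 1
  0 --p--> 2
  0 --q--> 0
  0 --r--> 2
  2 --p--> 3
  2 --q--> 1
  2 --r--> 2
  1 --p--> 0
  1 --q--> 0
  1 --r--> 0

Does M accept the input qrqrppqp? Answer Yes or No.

start at 3
read 'q': 3 → 3
read 'r': 3 → 1
read 'q': 1 → 0
read 'r': 0 → 2
read 'p': 2 → 3
read 'p': 3 → 2
read 'q': 2 → 1
read 'p': 1 → 0
End state 0 is accepting.

Yes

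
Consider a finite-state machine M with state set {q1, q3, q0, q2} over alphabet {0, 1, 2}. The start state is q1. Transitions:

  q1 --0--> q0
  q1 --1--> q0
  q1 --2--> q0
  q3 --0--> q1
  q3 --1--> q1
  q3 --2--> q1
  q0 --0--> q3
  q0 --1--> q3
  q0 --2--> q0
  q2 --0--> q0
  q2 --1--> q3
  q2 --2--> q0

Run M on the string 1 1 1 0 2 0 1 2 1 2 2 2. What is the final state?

q0

q1 → q0 → q3 → q1 → q0 → q0 → q3 → q1 → q0 → q3 → q1 → q0 → q0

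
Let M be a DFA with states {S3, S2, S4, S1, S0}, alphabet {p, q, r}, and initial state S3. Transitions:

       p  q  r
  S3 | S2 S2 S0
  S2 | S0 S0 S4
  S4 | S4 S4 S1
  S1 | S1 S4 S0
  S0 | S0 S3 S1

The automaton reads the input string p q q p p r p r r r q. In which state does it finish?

start at S3
read 'p': S3 → S2
read 'q': S2 → S0
read 'q': S0 → S3
read 'p': S3 → S2
read 'p': S2 → S0
read 'r': S0 → S1
read 'p': S1 → S1
read 'r': S1 → S0
read 'r': S0 → S1
read 'r': S1 → S0
read 'q': S0 → S3

S3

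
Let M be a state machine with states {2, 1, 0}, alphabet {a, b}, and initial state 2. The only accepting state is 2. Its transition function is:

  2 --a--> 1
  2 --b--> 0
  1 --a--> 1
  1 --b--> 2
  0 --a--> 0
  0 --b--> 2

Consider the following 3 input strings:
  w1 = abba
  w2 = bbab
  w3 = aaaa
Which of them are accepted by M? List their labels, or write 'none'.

w1: Trace: 2 -a-> 1 -b-> 2 -b-> 0 -a-> 0  → end 0, rejected
w2: Trace: 2 -b-> 0 -b-> 2 -a-> 1 -b-> 2  → end 2, accepted
w3: Trace: 2 -a-> 1 -a-> 1 -a-> 1 -a-> 1  → end 1, rejected

w2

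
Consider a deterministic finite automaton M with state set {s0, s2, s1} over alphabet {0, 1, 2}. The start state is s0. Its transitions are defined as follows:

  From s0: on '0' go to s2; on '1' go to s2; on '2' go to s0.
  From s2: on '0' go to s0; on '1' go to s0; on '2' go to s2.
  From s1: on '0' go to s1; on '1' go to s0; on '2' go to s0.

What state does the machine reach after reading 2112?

s0

start at s0
read '2': s0 → s0
read '1': s0 → s2
read '1': s2 → s0
read '2': s0 → s0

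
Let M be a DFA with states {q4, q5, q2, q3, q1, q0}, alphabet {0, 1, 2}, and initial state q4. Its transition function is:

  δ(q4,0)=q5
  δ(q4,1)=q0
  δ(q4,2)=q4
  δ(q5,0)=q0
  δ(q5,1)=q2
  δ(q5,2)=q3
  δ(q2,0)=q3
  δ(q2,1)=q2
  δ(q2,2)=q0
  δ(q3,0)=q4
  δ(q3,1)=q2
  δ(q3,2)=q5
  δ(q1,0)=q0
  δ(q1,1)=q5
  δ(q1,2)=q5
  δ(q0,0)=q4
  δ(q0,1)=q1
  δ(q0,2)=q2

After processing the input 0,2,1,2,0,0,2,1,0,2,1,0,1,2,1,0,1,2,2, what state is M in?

q3

start at q4
read '0': q4 → q5
read '2': q5 → q3
read '1': q3 → q2
read '2': q2 → q0
read '0': q0 → q4
read '0': q4 → q5
read '2': q5 → q3
read '1': q3 → q2
read '0': q2 → q3
read '2': q3 → q5
read '1': q5 → q2
read '0': q2 → q3
read '1': q3 → q2
read '2': q2 → q0
read '1': q0 → q1
read '0': q1 → q0
read '1': q0 → q1
read '2': q1 → q5
read '2': q5 → q3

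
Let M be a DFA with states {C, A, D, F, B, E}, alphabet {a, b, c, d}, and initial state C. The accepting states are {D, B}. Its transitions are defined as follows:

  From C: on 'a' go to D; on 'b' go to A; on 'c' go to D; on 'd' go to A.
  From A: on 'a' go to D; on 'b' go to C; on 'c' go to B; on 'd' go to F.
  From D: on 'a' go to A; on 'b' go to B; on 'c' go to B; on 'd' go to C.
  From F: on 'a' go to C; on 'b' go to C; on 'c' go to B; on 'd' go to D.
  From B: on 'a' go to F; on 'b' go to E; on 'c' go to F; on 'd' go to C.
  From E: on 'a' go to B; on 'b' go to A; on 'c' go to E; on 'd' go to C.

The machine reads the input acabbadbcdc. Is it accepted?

start at C
read 'a': C → D
read 'c': D → B
read 'a': B → F
read 'b': F → C
read 'b': C → A
read 'a': A → D
read 'd': D → C
read 'b': C → A
read 'c': A → B
read 'd': B → C
read 'c': C → D
End state D is accepting.

Yes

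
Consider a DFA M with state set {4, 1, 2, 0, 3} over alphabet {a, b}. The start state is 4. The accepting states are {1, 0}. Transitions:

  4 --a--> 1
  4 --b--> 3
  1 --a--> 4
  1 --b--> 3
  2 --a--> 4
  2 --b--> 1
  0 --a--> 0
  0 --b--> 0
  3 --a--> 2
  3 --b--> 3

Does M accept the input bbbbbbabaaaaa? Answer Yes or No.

No

4 → 3 → 3 → 3 → 3 → 3 → 3 → 2 → 1 → 4 → 1 → 4 → 1 → 4
End state 4 is not accepting.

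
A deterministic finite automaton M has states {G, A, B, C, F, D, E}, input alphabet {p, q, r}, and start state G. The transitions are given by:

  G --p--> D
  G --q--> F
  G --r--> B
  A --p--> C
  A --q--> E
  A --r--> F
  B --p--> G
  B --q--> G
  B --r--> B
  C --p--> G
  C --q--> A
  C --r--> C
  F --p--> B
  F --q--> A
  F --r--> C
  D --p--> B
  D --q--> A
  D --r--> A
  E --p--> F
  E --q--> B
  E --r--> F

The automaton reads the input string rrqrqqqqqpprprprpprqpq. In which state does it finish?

Trace: G -r-> B -r-> B -q-> G -r-> B -q-> G -q-> F -q-> A -q-> E -q-> B -p-> G -p-> D -r-> A -p-> C -r-> C -p-> G -r-> B -p-> G -p-> D -r-> A -q-> E -p-> F -q-> A

A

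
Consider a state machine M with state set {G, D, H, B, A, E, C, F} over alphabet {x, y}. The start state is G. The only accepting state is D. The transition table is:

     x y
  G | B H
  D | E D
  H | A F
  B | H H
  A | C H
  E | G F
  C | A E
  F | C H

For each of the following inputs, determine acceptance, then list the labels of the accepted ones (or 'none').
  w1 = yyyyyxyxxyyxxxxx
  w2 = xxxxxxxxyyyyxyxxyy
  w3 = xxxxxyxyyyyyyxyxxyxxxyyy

none

w1:
  start at G
  read 'y': G → H
  read 'y': H → F
  read 'y': F → H
  read 'y': H → F
  read 'y': F → H
  read 'x': H → A
  read 'y': A → H
  read 'x': H → A
  read 'x': A → C
  read 'y': C → E
  read 'y': E → F
  read 'x': F → C
  read 'x': C → A
  read 'x': A → C
  read 'x': C → A
  read 'x': A → C
  end C, rejected
w2:
  start at G
  read 'x': G → B
  read 'x': B → H
  read 'x': H → A
  read 'x': A → C
  read 'x': C → A
  read 'x': A → C
  read 'x': C → A
  read 'x': A → C
  read 'y': C → E
  read 'y': E → F
  read 'y': F → H
  read 'y': H → F
  read 'x': F → C
  read 'y': C → E
  read 'x': E → G
  read 'x': G → B
  read 'y': B → H
  read 'y': H → F
  end F, rejected
w3:
  start at G
  read 'x': G → B
  read 'x': B → H
  read 'x': H → A
  read 'x': A → C
  read 'x': C → A
  read 'y': A → H
  read 'x': H → A
  read 'y': A → H
  read 'y': H → F
  read 'y': F → H
  read 'y': H → F
  read 'y': F → H
  read 'y': H → F
  read 'x': F → C
  read 'y': C → E
  read 'x': E → G
  read 'x': G → B
  read 'y': B → H
  read 'x': H → A
  read 'x': A → C
  read 'x': C → A
  read 'y': A → H
  read 'y': H → F
  read 'y': F → H
  end H, rejected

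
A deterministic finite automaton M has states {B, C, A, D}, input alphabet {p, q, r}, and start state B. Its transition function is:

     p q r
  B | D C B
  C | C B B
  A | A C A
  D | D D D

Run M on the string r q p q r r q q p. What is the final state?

start at B
read 'r': B → B
read 'q': B → C
read 'p': C → C
read 'q': C → B
read 'r': B → B
read 'r': B → B
read 'q': B → C
read 'q': C → B
read 'p': B → D

D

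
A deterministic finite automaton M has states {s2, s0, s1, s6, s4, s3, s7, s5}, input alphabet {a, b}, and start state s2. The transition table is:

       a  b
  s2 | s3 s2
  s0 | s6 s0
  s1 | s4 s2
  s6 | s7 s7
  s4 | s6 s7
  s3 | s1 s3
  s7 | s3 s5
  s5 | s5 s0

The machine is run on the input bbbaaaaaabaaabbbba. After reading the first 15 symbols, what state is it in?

s5

start at s2
read 'b': s2 → s2
read 'b': s2 → s2
read 'b': s2 → s2
read 'a': s2 → s3
read 'a': s3 → s1
read 'a': s1 → s4
read 'a': s4 → s6
read 'a': s6 → s7
read 'a': s7 → s3
read 'b': s3 → s3
read 'a': s3 → s1
read 'a': s1 → s4
read 'a': s4 → s6
read 'b': s6 → s7
read 'b': s7 → s5
After 15 symbols: s5.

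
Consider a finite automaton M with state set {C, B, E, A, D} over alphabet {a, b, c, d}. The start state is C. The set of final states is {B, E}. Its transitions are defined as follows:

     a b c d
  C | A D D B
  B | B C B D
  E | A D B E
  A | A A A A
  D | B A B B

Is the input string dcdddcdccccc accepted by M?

Trace: C -d-> B -c-> B -d-> D -d-> B -d-> D -c-> B -d-> D -c-> B -c-> B -c-> B -c-> B -c-> B
End state B is accepting.

Yes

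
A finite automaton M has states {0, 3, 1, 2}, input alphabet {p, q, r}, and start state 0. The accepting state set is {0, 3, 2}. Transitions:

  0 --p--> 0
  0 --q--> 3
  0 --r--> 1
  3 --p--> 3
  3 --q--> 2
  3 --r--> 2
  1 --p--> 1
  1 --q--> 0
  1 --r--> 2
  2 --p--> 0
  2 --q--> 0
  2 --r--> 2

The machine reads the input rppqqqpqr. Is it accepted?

Yes

Trace: 0 -r-> 1 -p-> 1 -p-> 1 -q-> 0 -q-> 3 -q-> 2 -p-> 0 -q-> 3 -r-> 2
End state 2 is accepting.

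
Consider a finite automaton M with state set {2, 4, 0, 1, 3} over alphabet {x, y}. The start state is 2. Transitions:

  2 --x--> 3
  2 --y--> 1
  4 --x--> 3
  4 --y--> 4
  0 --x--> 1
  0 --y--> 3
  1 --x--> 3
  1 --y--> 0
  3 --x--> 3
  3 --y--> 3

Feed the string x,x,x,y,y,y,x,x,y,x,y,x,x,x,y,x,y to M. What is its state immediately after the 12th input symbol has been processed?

Trace: 2 -x-> 3 -x-> 3 -x-> 3 -y-> 3 -y-> 3 -y-> 3 -x-> 3 -x-> 3 -y-> 3 -x-> 3 -y-> 3 -x-> 3
After 12 symbols: 3.

3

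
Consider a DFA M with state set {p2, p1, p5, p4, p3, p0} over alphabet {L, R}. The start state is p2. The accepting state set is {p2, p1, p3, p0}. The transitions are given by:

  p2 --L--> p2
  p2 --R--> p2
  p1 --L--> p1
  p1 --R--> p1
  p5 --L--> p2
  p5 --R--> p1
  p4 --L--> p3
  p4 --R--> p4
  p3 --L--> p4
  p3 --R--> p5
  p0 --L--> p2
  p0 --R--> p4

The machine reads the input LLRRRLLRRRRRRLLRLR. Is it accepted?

Yes

Trace: p2 -L-> p2 -L-> p2 -R-> p2 -R-> p2 -R-> p2 -L-> p2 -L-> p2 -R-> p2 -R-> p2 -R-> p2 -R-> p2 -R-> p2 -R-> p2 -L-> p2 -L-> p2 -R-> p2 -L-> p2 -R-> p2
End state p2 is accepting.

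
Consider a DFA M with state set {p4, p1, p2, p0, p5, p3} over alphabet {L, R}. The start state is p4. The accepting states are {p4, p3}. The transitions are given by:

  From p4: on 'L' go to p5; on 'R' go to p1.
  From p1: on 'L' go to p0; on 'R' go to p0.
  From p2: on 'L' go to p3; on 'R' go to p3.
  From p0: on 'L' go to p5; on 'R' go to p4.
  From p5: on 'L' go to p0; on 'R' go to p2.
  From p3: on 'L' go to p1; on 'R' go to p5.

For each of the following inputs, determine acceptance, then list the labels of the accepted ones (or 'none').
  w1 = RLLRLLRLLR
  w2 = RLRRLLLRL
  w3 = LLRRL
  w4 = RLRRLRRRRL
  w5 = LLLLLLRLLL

w1

w1: Trace: p4 -R-> p1 -L-> p0 -L-> p5 -R-> p2 -L-> p3 -L-> p1 -R-> p0 -L-> p5 -L-> p0 -R-> p4  → end p4, accepted
w2: Trace: p4 -R-> p1 -L-> p0 -R-> p4 -R-> p1 -L-> p0 -L-> p5 -L-> p0 -R-> p4 -L-> p5  → end p5, rejected
w3: Trace: p4 -L-> p5 -L-> p0 -R-> p4 -R-> p1 -L-> p0  → end p0, rejected
w4: Trace: p4 -R-> p1 -L-> p0 -R-> p4 -R-> p1 -L-> p0 -R-> p4 -R-> p1 -R-> p0 -R-> p4 -L-> p5  → end p5, rejected
w5: Trace: p4 -L-> p5 -L-> p0 -L-> p5 -L-> p0 -L-> p5 -L-> p0 -R-> p4 -L-> p5 -L-> p0 -L-> p5  → end p5, rejected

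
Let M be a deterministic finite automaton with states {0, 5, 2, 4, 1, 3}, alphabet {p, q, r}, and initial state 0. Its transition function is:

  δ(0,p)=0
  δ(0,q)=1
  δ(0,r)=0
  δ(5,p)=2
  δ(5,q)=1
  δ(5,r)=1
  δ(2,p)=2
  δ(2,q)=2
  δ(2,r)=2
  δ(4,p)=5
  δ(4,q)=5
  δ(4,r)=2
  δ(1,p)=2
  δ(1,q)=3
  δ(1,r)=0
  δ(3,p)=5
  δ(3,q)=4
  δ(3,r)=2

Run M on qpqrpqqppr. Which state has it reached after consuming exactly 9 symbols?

2

0 → 1 → 2 → 2 → 2 → 2 → 2 → 2 → 2 → 2
After 9 symbols: 2.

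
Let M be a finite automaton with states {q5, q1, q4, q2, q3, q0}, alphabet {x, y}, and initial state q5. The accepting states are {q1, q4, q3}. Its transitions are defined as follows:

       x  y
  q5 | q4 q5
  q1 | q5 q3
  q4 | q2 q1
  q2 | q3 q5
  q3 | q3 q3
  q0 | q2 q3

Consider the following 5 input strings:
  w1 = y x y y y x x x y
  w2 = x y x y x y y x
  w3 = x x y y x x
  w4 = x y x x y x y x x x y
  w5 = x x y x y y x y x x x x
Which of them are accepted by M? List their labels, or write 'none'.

w1, w2, w4, w5

w1: q5 → q5 → q4 → q1 → q3 → q3 → q3 → q3 → q3 → q3  → end q3, accepted
w2: q5 → q4 → q1 → q5 → q5 → q4 → q1 → q3 → q3  → end q3, accepted
w3: q5 → q4 → q2 → q5 → q5 → q4 → q2  → end q2, rejected
w4: q5 → q4 → q1 → q5 → q4 → q1 → q5 → q5 → q4 → q2 → q3 → q3  → end q3, accepted
w5: q5 → q4 → q2 → q5 → q4 → q1 → q3 → q3 → q3 → q3 → q3 → q3 → q3  → end q3, accepted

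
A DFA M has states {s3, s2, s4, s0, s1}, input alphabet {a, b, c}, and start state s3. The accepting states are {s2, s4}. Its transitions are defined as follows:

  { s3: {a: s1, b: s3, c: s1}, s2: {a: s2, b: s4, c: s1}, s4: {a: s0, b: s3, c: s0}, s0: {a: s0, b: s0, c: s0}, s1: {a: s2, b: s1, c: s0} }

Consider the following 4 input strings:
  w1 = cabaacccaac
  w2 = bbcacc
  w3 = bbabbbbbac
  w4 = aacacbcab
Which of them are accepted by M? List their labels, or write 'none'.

w1: s3 → s1 → s2 → s4 → s0 → s0 → s0 → s0 → s0 → s0 → s0 → s0  → end s0, rejected
w2: s3 → s3 → s3 → s1 → s2 → s1 → s0  → end s0, rejected
w3: s3 → s3 → s3 → s1 → s1 → s1 → s1 → s1 → s1 → s2 → s1  → end s1, rejected
w4: s3 → s1 → s2 → s1 → s2 → s1 → s1 → s0 → s0 → s0  → end s0, rejected

none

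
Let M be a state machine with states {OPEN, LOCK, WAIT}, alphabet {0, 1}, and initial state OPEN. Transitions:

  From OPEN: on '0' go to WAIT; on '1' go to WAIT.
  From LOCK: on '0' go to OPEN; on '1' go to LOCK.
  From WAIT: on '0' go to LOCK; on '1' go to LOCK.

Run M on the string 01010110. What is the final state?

OPEN

OPEN → WAIT → LOCK → OPEN → WAIT → LOCK → LOCK → LOCK → OPEN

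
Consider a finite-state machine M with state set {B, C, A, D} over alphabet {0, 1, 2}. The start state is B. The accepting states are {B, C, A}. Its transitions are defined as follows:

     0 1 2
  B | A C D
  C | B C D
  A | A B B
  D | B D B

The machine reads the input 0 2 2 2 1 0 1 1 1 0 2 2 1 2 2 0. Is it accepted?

B → A → B → D → B → C → B → C → C → C → B → D → B → C → D → B → A
End state A is accepting.

Yes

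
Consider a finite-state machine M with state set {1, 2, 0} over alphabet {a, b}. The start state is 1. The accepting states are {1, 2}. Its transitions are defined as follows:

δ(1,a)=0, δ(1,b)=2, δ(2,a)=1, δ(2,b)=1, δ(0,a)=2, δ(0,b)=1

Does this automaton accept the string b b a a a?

Yes

1 → 2 → 1 → 0 → 2 → 1
End state 1 is accepting.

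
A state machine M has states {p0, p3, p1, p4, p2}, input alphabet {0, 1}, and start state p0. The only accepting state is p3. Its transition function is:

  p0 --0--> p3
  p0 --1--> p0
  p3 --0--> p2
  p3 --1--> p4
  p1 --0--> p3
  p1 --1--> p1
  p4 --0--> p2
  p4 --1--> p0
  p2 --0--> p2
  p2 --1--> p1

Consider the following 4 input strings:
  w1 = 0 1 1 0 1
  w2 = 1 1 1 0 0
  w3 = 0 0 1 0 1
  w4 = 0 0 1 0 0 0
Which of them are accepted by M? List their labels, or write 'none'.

w1: Trace: p0 -0-> p3 -1-> p4 -1-> p0 -0-> p3 -1-> p4  → end p4, rejected
w2: Trace: p0 -1-> p0 -1-> p0 -1-> p0 -0-> p3 -0-> p2  → end p2, rejected
w3: Trace: p0 -0-> p3 -0-> p2 -1-> p1 -0-> p3 -1-> p4  → end p4, rejected
w4: Trace: p0 -0-> p3 -0-> p2 -1-> p1 -0-> p3 -0-> p2 -0-> p2  → end p2, rejected

none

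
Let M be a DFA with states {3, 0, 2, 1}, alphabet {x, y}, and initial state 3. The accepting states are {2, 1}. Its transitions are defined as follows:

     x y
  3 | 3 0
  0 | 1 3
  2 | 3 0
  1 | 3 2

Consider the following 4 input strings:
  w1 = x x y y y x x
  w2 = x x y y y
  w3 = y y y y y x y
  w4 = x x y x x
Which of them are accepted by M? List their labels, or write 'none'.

w3

w1:
  start at 3
  read 'x': 3 → 3
  read 'x': 3 → 3
  read 'y': 3 → 0
  read 'y': 0 → 3
  read 'y': 3 → 0
  read 'x': 0 → 1
  read 'x': 1 → 3
  end 3, rejected
w2:
  start at 3
  read 'x': 3 → 3
  read 'x': 3 → 3
  read 'y': 3 → 0
  read 'y': 0 → 3
  read 'y': 3 → 0
  end 0, rejected
w3:
  start at 3
  read 'y': 3 → 0
  read 'y': 0 → 3
  read 'y': 3 → 0
  read 'y': 0 → 3
  read 'y': 3 → 0
  read 'x': 0 → 1
  read 'y': 1 → 2
  end 2, accepted
w4:
  start at 3
  read 'x': 3 → 3
  read 'x': 3 → 3
  read 'y': 3 → 0
  read 'x': 0 → 1
  read 'x': 1 → 3
  end 3, rejected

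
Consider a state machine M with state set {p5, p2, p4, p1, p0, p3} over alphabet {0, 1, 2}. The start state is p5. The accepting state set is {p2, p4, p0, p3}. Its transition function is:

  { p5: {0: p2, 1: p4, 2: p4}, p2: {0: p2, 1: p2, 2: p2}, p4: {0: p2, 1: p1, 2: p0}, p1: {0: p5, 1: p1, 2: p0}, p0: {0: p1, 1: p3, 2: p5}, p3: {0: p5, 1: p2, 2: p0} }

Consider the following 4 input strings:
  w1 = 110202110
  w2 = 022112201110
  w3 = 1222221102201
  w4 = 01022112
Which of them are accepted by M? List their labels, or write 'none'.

w1: p5 → p4 → p1 → p5 → p4 → p2 → p2 → p2 → p2 → p2  → end p2, accepted
w2: p5 → p2 → p2 → p2 → p2 → p2 → p2 → p2 → p2 → p2 → p2 → p2 → p2  → end p2, accepted
w3: p5 → p4 → p0 → p5 → p4 → p0 → p5 → p4 → p1 → p5 → p4 → p0 → p1 → p1  → end p1, rejected
w4: p5 → p2 → p2 → p2 → p2 → p2 → p2 → p2 → p2  → end p2, accepted

w1, w2, w4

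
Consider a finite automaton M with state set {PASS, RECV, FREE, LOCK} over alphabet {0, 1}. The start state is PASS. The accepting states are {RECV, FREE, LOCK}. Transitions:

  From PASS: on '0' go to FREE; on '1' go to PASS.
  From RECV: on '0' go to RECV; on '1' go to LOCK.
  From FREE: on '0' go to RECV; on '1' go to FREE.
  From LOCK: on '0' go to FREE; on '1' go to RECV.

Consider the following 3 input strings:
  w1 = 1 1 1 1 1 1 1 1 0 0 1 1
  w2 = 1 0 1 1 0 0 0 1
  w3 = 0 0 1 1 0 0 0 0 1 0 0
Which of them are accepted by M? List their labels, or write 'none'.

w1, w2, w3

w1: PASS → PASS → PASS → PASS → PASS → PASS → PASS → PASS → PASS → FREE → RECV → LOCK → RECV  → end RECV, accepted
w2: PASS → PASS → FREE → FREE → FREE → RECV → RECV → RECV → LOCK  → end LOCK, accepted
w3: PASS → FREE → RECV → LOCK → RECV → RECV → RECV → RECV → RECV → LOCK → FREE → RECV  → end RECV, accepted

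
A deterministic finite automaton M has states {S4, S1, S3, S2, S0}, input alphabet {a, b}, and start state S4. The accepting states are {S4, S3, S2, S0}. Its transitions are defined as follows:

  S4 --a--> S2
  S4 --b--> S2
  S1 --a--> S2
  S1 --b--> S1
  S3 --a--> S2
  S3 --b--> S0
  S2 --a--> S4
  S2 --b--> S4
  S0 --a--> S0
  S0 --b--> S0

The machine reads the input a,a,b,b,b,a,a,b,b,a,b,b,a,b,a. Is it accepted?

Yes

start at S4
read 'a': S4 → S2
read 'a': S2 → S4
read 'b': S4 → S2
read 'b': S2 → S4
read 'b': S4 → S2
read 'a': S2 → S4
read 'a': S4 → S2
read 'b': S2 → S4
read 'b': S4 → S2
read 'a': S2 → S4
read 'b': S4 → S2
read 'b': S2 → S4
read 'a': S4 → S2
read 'b': S2 → S4
read 'a': S4 → S2
End state S2 is accepting.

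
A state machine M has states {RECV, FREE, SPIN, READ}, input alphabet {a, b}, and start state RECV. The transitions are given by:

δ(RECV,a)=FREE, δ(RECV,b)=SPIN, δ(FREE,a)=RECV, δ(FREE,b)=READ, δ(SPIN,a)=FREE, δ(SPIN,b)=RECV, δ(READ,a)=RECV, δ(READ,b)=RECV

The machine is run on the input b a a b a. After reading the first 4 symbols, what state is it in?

start at RECV
read 'b': RECV → SPIN
read 'a': SPIN → FREE
read 'a': FREE → RECV
read 'b': RECV → SPIN
After 4 symbols: SPIN.

SPIN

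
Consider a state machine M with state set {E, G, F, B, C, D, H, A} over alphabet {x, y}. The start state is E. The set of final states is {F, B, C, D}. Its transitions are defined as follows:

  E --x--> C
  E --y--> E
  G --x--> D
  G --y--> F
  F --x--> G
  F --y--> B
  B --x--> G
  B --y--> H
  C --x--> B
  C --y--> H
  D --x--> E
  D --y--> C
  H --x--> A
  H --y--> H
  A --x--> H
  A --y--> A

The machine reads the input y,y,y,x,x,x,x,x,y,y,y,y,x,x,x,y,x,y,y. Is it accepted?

Yes

E → E → E → E → C → B → G → D → E → E → E → E → E → C → B → G → F → G → F → B
End state B is accepting.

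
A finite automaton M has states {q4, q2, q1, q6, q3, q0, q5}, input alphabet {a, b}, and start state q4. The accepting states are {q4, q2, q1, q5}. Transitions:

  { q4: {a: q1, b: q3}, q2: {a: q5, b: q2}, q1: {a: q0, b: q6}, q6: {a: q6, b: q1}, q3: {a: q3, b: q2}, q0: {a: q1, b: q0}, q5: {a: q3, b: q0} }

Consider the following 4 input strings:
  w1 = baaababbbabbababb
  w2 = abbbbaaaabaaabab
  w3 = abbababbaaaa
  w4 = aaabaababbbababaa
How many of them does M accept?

3

w1:
  start at q4
  read 'b': q4 → q3
  read 'a': q3 → q3
  read 'a': q3 → q3
  read 'a': q3 → q3
  read 'b': q3 → q2
  read 'a': q2 → q5
  read 'b': q5 → q0
  read 'b': q0 → q0
  read 'b': q0 → q0
  read 'a': q0 → q1
  read 'b': q1 → q6
  read 'b': q6 → q1
  read 'a': q1 → q0
  read 'b': q0 → q0
  read 'a': q0 → q1
  read 'b': q1 → q6
  read 'b': q6 → q1
  end q1, accepted
w2:
  start at q4
  read 'a': q4 → q1
  read 'b': q1 → q6
  read 'b': q6 → q1
  read 'b': q1 → q6
  read 'b': q6 → q1
  read 'a': q1 → q0
  read 'a': q0 → q1
  read 'a': q1 → q0
  read 'a': q0 → q1
  read 'b': q1 → q6
  read 'a': q6 → q6
  read 'a': q6 → q6
  read 'a': q6 → q6
  read 'b': q6 → q1
  read 'a': q1 → q0
  read 'b': q0 → q0
  end q0, rejected
w3:
  start at q4
  read 'a': q4 → q1
  read 'b': q1 → q6
  read 'b': q6 → q1
  read 'a': q1 → q0
  read 'b': q0 → q0
  read 'a': q0 → q1
  read 'b': q1 → q6
  read 'b': q6 → q1
  read 'a': q1 → q0
  read 'a': q0 → q1
  read 'a': q1 → q0
  read 'a': q0 → q1
  end q1, accepted
w4:
  start at q4
  read 'a': q4 → q1
  read 'a': q1 → q0
  read 'a': q0 → q1
  read 'b': q1 → q6
  read 'a': q6 → q6
  read 'a': q6 → q6
  read 'b': q6 → q1
  read 'a': q1 → q0
  read 'b': q0 → q0
  read 'b': q0 → q0
  read 'b': q0 → q0
  read 'a': q0 → q1
  read 'b': q1 → q6
  read 'a': q6 → q6
  read 'b': q6 → q1
  read 'a': q1 → q0
  read 'a': q0 → q1
  end q1, accepted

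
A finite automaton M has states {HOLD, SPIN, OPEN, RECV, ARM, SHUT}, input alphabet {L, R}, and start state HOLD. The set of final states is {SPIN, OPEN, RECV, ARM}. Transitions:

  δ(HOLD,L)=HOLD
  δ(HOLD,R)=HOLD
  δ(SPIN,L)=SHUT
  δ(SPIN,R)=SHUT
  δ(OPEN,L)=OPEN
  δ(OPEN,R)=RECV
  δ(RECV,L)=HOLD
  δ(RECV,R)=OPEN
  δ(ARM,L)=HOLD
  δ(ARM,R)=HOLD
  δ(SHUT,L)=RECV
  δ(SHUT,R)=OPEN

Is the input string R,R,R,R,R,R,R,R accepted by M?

HOLD → HOLD → HOLD → HOLD → HOLD → HOLD → HOLD → HOLD → HOLD
End state HOLD is not accepting.

No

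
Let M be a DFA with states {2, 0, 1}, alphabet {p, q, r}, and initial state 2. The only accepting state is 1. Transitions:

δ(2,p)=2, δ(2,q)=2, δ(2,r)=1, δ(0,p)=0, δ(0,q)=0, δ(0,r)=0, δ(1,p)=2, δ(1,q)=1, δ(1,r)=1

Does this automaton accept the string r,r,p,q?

start at 2
read 'r': 2 → 1
read 'r': 1 → 1
read 'p': 1 → 2
read 'q': 2 → 2
End state 2 is not accepting.

No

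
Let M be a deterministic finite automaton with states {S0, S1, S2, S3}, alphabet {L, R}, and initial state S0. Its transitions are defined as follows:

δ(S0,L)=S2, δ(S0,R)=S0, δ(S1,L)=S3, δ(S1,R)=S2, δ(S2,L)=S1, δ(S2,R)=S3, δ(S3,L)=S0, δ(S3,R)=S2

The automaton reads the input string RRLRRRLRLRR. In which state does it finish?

Trace: S0 -R-> S0 -R-> S0 -L-> S2 -R-> S3 -R-> S2 -R-> S3 -L-> S0 -R-> S0 -L-> S2 -R-> S3 -R-> S2

S2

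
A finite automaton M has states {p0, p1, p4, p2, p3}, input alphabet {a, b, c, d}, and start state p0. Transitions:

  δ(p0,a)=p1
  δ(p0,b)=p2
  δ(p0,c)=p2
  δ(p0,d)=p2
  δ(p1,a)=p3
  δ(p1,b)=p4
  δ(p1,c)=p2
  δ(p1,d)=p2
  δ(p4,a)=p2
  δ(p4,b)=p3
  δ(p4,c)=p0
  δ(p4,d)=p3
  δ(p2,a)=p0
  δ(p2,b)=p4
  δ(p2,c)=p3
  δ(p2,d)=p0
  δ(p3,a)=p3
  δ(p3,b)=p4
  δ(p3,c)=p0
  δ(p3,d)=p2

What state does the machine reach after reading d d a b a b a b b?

p3

p0 → p2 → p0 → p1 → p4 → p2 → p4 → p2 → p4 → p3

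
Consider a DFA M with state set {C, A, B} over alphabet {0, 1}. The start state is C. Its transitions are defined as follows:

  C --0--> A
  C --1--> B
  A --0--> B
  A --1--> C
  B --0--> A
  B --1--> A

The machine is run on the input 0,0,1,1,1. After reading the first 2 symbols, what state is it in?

C → A → B
After 2 symbols: B.

B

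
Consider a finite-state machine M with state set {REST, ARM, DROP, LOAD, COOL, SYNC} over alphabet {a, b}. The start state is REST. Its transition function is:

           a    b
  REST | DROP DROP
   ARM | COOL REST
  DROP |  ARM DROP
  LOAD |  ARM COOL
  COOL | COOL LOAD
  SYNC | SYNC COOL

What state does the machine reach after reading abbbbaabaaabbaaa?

COOL

Trace: REST -a-> DROP -b-> DROP -b-> DROP -b-> DROP -b-> DROP -a-> ARM -a-> COOL -b-> LOAD -a-> ARM -a-> COOL -a-> COOL -b-> LOAD -b-> COOL -a-> COOL -a-> COOL -a-> COOL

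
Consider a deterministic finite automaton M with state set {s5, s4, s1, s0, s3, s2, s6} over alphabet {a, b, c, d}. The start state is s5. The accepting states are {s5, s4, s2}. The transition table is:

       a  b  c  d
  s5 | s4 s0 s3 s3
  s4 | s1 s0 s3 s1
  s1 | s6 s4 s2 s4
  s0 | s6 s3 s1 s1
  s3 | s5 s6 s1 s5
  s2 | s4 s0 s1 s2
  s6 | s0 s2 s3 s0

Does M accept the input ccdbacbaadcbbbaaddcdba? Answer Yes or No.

Trace: s5 -c-> s3 -c-> s1 -d-> s4 -b-> s0 -a-> s6 -c-> s3 -b-> s6 -a-> s0 -a-> s6 -d-> s0 -c-> s1 -b-> s4 -b-> s0 -b-> s3 -a-> s5 -a-> s4 -d-> s1 -d-> s4 -c-> s3 -d-> s5 -b-> s0 -a-> s6
End state s6 is not accepting.

No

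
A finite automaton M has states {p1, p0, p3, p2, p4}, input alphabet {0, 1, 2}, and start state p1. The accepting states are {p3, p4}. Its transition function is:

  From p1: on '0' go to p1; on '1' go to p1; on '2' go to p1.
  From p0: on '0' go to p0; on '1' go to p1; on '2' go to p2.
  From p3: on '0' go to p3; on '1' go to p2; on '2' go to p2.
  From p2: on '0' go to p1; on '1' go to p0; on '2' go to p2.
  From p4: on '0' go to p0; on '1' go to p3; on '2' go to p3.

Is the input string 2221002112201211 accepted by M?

No

start at p1
read '2': p1 → p1
read '2': p1 → p1
read '2': p1 → p1
read '1': p1 → p1
read '0': p1 → p1
read '0': p1 → p1
read '2': p1 → p1
read '1': p1 → p1
read '1': p1 → p1
read '2': p1 → p1
read '2': p1 → p1
read '0': p1 → p1
read '1': p1 → p1
read '2': p1 → p1
read '1': p1 → p1
read '1': p1 → p1
End state p1 is not accepting.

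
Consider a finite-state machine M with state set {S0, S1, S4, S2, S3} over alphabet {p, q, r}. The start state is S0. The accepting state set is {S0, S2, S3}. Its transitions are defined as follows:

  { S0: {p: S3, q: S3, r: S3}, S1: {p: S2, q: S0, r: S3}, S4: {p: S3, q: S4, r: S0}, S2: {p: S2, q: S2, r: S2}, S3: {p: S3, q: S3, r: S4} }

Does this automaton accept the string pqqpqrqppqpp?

Yes

start at S0
read 'p': S0 → S3
read 'q': S3 → S3
read 'q': S3 → S3
read 'p': S3 → S3
read 'q': S3 → S3
read 'r': S3 → S4
read 'q': S4 → S4
read 'p': S4 → S3
read 'p': S3 → S3
read 'q': S3 → S3
read 'p': S3 → S3
read 'p': S3 → S3
End state S3 is accepting.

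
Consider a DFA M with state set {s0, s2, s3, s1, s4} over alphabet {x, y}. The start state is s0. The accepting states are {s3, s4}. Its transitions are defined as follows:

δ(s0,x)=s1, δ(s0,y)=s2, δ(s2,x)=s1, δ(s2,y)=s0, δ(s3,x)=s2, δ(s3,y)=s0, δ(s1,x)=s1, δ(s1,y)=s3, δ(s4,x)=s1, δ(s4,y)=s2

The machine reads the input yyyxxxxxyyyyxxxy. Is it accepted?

Yes

s0 → s2 → s0 → s2 → s1 → s1 → s1 → s1 → s1 → s3 → s0 → s2 → s0 → s1 → s1 → s1 → s3
End state s3 is accepting.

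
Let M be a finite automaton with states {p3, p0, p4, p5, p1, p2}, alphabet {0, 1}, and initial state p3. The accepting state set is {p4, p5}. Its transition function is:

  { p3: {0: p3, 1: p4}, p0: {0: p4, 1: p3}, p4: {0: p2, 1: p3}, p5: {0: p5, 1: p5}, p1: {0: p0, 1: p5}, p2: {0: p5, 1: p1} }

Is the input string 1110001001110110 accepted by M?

Yes

Trace: p3 -1-> p4 -1-> p3 -1-> p4 -0-> p2 -0-> p5 -0-> p5 -1-> p5 -0-> p5 -0-> p5 -1-> p5 -1-> p5 -1-> p5 -0-> p5 -1-> p5 -1-> p5 -0-> p5
End state p5 is accepting.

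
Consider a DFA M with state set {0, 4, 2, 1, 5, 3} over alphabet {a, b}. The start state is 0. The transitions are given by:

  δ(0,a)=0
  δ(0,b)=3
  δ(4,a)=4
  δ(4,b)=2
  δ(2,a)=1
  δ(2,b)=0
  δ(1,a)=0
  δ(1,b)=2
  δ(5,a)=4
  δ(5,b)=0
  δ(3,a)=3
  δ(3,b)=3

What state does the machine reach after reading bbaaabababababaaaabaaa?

start at 0
read 'b': 0 → 3
read 'b': 3 → 3
read 'a': 3 → 3
read 'a': 3 → 3
read 'a': 3 → 3
read 'b': 3 → 3
read 'a': 3 → 3
read 'b': 3 → 3
read 'a': 3 → 3
read 'b': 3 → 3
read 'a': 3 → 3
read 'b': 3 → 3
read 'a': 3 → 3
read 'b': 3 → 3
read 'a': 3 → 3
read 'a': 3 → 3
read 'a': 3 → 3
read 'a': 3 → 3
read 'b': 3 → 3
read 'a': 3 → 3
read 'a': 3 → 3
read 'a': 3 → 3

3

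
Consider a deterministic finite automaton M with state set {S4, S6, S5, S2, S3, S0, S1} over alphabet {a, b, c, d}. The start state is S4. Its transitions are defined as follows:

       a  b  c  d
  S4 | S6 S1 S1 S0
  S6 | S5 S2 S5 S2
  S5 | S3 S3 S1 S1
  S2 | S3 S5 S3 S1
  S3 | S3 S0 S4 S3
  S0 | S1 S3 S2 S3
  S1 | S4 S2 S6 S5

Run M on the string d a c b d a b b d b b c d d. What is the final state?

S1

Trace: S4 -d-> S0 -a-> S1 -c-> S6 -b-> S2 -d-> S1 -a-> S4 -b-> S1 -b-> S2 -d-> S1 -b-> S2 -b-> S5 -c-> S1 -d-> S5 -d-> S1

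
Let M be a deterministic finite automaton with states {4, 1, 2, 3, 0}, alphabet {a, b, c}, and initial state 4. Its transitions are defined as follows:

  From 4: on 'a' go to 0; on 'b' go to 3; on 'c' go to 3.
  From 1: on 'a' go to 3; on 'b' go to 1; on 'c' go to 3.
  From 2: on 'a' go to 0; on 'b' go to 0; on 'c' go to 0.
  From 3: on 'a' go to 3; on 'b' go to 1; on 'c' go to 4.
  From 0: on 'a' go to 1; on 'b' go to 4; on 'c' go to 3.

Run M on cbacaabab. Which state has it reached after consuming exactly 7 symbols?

1

start at 4
read 'c': 4 → 3
read 'b': 3 → 1
read 'a': 1 → 3
read 'c': 3 → 4
read 'a': 4 → 0
read 'a': 0 → 1
read 'b': 1 → 1
After 7 symbols: 1.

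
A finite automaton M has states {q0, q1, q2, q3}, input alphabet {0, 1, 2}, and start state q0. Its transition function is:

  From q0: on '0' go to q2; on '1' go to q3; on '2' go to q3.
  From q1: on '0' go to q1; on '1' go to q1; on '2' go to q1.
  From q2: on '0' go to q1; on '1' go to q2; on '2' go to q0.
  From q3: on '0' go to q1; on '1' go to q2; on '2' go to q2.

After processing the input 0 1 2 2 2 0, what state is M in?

q0 → q2 → q2 → q0 → q3 → q2 → q1

q1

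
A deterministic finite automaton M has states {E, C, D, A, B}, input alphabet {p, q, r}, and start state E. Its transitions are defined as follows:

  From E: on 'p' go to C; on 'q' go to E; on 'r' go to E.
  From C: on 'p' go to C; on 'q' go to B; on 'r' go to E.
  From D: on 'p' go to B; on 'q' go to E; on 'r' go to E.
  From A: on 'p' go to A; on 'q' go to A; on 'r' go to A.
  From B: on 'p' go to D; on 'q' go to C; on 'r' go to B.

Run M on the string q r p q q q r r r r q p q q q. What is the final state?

B

start at E
read 'q': E → E
read 'r': E → E
read 'p': E → C
read 'q': C → B
read 'q': B → C
read 'q': C → B
read 'r': B → B
read 'r': B → B
read 'r': B → B
read 'r': B → B
read 'q': B → C
read 'p': C → C
read 'q': C → B
read 'q': B → C
read 'q': C → B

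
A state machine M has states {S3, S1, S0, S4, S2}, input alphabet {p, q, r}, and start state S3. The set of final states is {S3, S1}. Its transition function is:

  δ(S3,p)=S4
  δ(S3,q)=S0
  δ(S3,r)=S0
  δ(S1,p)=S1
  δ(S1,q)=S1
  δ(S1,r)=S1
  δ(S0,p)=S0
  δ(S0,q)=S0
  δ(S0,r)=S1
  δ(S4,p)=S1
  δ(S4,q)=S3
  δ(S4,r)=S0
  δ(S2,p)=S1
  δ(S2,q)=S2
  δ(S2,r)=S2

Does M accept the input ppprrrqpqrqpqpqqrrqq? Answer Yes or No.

Yes

start at S3
read 'p': S3 → S4
read 'p': S4 → S1
read 'p': S1 → S1
read 'r': S1 → S1
read 'r': S1 → S1
read 'r': S1 → S1
read 'q': S1 → S1
read 'p': S1 → S1
read 'q': S1 → S1
read 'r': S1 → S1
read 'q': S1 → S1
read 'p': S1 → S1
read 'q': S1 → S1
read 'p': S1 → S1
read 'q': S1 → S1
read 'q': S1 → S1
read 'r': S1 → S1
read 'r': S1 → S1
read 'q': S1 → S1
read 'q': S1 → S1
End state S1 is accepting.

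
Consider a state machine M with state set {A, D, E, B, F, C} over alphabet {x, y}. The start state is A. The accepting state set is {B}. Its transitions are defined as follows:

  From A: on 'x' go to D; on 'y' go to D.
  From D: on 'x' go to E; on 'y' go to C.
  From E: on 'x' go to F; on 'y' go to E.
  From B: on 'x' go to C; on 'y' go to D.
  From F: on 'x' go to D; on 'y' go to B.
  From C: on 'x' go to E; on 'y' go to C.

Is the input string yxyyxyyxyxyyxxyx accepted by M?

start at A
read 'y': A → D
read 'x': D → E
read 'y': E → E
read 'y': E → E
read 'x': E → F
read 'y': F → B
read 'y': B → D
read 'x': D → E
read 'y': E → E
read 'x': E → F
read 'y': F → B
read 'y': B → D
read 'x': D → E
read 'x': E → F
read 'y': F → B
read 'x': B → C
End state C is not accepting.

No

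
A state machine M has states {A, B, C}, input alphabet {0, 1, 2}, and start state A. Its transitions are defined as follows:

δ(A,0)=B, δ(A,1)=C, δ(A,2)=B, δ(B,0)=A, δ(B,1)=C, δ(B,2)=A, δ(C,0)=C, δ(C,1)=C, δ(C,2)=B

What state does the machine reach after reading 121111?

C

start at A
read '1': A → C
read '2': C → B
read '1': B → C
read '1': C → C
read '1': C → C
read '1': C → C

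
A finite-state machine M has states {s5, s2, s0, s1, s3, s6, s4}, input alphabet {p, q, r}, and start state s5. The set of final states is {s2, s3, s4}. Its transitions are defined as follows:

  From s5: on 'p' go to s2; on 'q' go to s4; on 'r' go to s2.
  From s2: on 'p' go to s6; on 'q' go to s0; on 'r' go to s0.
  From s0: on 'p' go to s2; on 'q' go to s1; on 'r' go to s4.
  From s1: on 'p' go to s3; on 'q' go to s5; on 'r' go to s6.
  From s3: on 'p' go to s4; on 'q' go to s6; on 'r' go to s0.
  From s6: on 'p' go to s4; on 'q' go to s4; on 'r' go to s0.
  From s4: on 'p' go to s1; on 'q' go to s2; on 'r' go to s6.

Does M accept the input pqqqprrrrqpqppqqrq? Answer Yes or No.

Trace: s5 -p-> s2 -q-> s0 -q-> s1 -q-> s5 -p-> s2 -r-> s0 -r-> s4 -r-> s6 -r-> s0 -q-> s1 -p-> s3 -q-> s6 -p-> s4 -p-> s1 -q-> s5 -q-> s4 -r-> s6 -q-> s4
End state s4 is accepting.

Yes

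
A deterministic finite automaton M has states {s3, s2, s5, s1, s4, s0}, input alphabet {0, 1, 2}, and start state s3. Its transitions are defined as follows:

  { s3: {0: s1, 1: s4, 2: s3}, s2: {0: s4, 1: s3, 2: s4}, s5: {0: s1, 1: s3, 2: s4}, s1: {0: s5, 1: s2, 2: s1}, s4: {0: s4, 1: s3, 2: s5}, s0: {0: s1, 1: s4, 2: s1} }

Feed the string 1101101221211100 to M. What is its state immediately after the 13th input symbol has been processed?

s3

start at s3
read '1': s3 → s4
read '1': s4 → s3
read '0': s3 → s1
read '1': s1 → s2
read '1': s2 → s3
read '0': s3 → s1
read '1': s1 → s2
read '2': s2 → s4
read '2': s4 → s5
read '1': s5 → s3
read '2': s3 → s3
read '1': s3 → s4
read '1': s4 → s3
After 13 symbols: s3.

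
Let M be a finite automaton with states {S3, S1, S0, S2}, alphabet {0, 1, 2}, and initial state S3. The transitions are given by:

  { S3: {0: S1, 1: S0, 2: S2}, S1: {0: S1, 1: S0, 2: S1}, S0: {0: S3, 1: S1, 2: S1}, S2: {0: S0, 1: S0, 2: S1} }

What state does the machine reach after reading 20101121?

S0

Trace: S3 -2-> S2 -0-> S0 -1-> S1 -0-> S1 -1-> S0 -1-> S1 -2-> S1 -1-> S0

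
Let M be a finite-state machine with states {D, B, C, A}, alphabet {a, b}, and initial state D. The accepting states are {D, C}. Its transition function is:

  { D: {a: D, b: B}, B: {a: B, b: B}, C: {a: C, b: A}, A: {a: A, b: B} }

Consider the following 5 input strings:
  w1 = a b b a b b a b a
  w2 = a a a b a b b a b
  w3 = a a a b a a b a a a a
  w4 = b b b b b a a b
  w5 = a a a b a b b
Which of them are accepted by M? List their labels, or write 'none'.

w1:
  start at D
  read 'a': D → D
  read 'b': D → B
  read 'b': B → B
  read 'a': B → B
  read 'b': B → B
  read 'b': B → B
  read 'a': B → B
  read 'b': B → B
  read 'a': B → B
  end B, rejected
w2:
  start at D
  read 'a': D → D
  read 'a': D → D
  read 'a': D → D
  read 'b': D → B
  read 'a': B → B
  read 'b': B → B
  read 'b': B → B
  read 'a': B → B
  read 'b': B → B
  end B, rejected
w3:
  start at D
  read 'a': D → D
  read 'a': D → D
  read 'a': D → D
  read 'b': D → B
  read 'a': B → B
  read 'a': B → B
  read 'b': B → B
  read 'a': B → B
  read 'a': B → B
  read 'a': B → B
  read 'a': B → B
  end B, rejected
w4:
  start at D
  read 'b': D → B
  read 'b': B → B
  read 'b': B → B
  read 'b': B → B
  read 'b': B → B
  read 'a': B → B
  read 'a': B → B
  read 'b': B → B
  end B, rejected
w5:
  start at D
  read 'a': D → D
  read 'a': D → D
  read 'a': D → D
  read 'b': D → B
  read 'a': B → B
  read 'b': B → B
  read 'b': B → B
  end B, rejected

none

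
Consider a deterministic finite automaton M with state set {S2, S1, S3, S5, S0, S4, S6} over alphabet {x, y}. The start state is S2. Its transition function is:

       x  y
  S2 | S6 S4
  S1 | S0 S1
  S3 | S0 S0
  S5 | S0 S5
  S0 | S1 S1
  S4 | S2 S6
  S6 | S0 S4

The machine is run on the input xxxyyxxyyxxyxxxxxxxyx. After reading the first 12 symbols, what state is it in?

S1

Trace: S2 -x-> S6 -x-> S0 -x-> S1 -y-> S1 -y-> S1 -x-> S0 -x-> S1 -y-> S1 -y-> S1 -x-> S0 -x-> S1 -y-> S1
After 12 symbols: S1.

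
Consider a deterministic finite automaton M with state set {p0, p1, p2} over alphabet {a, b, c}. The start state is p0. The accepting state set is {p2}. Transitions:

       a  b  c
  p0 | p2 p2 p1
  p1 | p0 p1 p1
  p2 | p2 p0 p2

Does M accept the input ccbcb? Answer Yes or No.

No

start at p0
read 'c': p0 → p1
read 'c': p1 → p1
read 'b': p1 → p1
read 'c': p1 → p1
read 'b': p1 → p1
End state p1 is not accepting.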